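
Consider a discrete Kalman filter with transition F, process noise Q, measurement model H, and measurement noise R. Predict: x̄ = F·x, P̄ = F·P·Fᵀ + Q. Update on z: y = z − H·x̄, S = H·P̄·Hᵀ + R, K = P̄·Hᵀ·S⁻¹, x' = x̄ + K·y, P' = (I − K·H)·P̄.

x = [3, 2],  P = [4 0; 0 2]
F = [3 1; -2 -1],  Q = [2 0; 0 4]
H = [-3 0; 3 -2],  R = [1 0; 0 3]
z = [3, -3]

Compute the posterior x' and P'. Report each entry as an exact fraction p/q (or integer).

x' = [-8975/9187, 24/9187]
P' = [936/9187 1146/9187; 1146/9187 7410/9187]

x̄ = F·x = [11, -8]
P̄ = F·P·Fᵀ + Q = [40 -26; -26 22]
y = z − H·x̄ = [36, -52]
S = H·P̄·Hᵀ + R = [361 -516; -516 763]
K = P̄·Hᵀ·S⁻¹ = [-2808/9187 172/9187; -3438/9187 -3794/9187]
x' = x̄ + K·y = [-8975/9187, 24/9187]
P' = (I − K·H)·P̄ = [936/9187 1146/9187; 1146/9187 7410/9187]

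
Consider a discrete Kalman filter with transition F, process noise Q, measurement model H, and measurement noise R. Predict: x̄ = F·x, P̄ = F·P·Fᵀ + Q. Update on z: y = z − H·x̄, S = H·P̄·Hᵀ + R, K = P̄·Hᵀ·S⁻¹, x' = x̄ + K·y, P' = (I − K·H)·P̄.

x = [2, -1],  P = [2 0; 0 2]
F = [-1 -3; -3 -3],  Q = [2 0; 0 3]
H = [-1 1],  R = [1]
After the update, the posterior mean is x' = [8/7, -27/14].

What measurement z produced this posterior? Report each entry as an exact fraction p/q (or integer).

x̄ = F·x = [1, -3]
P̄ = F·P·Fᵀ + Q = [22 24; 24 39]
S = H·P̄·Hᵀ + R = [14]
K = P̄·Hᵀ·S⁻¹ = [1/7; 15/14]
x' − x̄ = [1/7, 15/14] = K·y
y = (KᵀK)⁻¹·Kᵀ·(x' − x̄) = [1]
z = y + H·x̄ = [1] + [-4] = [-3]

z = [-3]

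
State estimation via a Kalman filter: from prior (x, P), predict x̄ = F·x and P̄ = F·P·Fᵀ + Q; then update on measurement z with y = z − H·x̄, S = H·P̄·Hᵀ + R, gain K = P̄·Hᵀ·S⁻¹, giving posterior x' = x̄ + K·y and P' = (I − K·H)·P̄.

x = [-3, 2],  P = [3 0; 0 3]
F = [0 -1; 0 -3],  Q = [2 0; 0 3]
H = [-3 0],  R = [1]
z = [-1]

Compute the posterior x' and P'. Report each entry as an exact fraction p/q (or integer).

x̄ = F·x = [-2, -6]
P̄ = F·P·Fᵀ + Q = [5 9; 9 30]
y = z − H·x̄ = [-7]
S = H·P̄·Hᵀ + R = [46]
K = P̄·Hᵀ·S⁻¹ = [-15/46; -27/46]
x' = x̄ + K·y = [13/46, -87/46]
P' = (I − K·H)·P̄ = [5/46 9/46; 9/46 651/46]

x' = [13/46, -87/46]
P' = [5/46 9/46; 9/46 651/46]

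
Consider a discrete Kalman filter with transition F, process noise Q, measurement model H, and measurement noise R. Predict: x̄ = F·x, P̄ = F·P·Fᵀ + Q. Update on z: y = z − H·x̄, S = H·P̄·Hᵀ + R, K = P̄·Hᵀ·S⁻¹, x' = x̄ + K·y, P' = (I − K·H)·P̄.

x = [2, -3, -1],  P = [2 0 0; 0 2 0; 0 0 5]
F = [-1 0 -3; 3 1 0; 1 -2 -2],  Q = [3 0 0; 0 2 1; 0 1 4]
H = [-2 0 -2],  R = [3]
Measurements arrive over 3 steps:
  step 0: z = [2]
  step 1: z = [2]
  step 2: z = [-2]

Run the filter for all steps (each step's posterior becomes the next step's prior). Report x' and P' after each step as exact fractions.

step 0: x' = [-3181/563, 1833/563, 2654/563], P' = [3814/563 -2442/563 -3580/563; -2442/563 12350/563 2433/563; -3580/563 2433/563 3766/563]
step 1: x' = [-861679/786293, -7039610/786293, 26267/786293], P' = [7266095/786293 10851631/786293 -7116116/786293; 10851631/786293 38999650/786293 -10755481/786293; -7116116/786293 -10755481/786293 7554590/786293]
step 2: x' = [-1954222862/543390003, -7869723889/543390003, 195161357/41799231], P' = [17066769448/543390003 40545355541/543390003 -1304228221/41799231; 40545355541/543390003 116543115355/543390003 -3114674345/41799231; -1304228221/41799231 -3114674345/41799231 1326841357/41799231]

step 0: x̄ = F·x = [1, 3, 10]
step 0: P̄ = F·P·Fᵀ + Q = [50 -6 28; -6 22 3; 28 3 34]
step 0: y = z − H·x̄ = [24]
step 0: S = H·P̄·Hᵀ + R = [563]
step 0: K = P̄·Hᵀ·S⁻¹ = [-156/563; 6/563; -124/563]
step 0: x' = x̄ + K·y = [-3181/563, 1833/563, 2654/563]
step 0: P' = (I − K·H)·P̄ = [3814/563 -2442/563 -3580/563; -2442/563 12350/563 2433/563; -3580/563 2433/563 3766/563]
step 1: x̄ = F·x = [-4781/563, -7710/563, -12155/563]
step 1: P̄ = F·P·Fᵀ + Q = [17917/563 15921/563 32076/563; 15921/563 33150/563 16129/563; 32076/563 16129/563 114082/563]
step 1: y = z − H·x̄ = [-32746/563]
step 1: S = H·P̄·Hᵀ + R = [786293/563]
step 1: K = P̄·Hᵀ·S⁻¹ = [-99986/786293; -64100/786293; -292316/786293]
step 1: x' = x̄ + K·y = [-861679/786293, -7039610/786293, 26267/786293]
step 1: P' = (I − K·H)·P̄ = [7266095/786293 10851631/786293 -7116116/786293; 10851631/786293 38999650/786293 -10755481/786293; -7116116/786293 -10755481/786293 7554590/786293]
step 2: x̄ = F·x = [782878/786293, -9624647/786293, 13165007/786293]
step 2: P̄ = F·P·Fᵀ + Q = [34919588/786293 63661571/786293 2347937/786293; 63661571/786293 171076877/786293 -45465219/786293; 2347937/786293 -45465219/786293 95642319/786293]
step 2: y = z − H·x̄ = [26323184/786293]
step 2: S = H·P̄·Hᵀ + R = [543390003/786293]
step 2: K = P̄·Hᵀ·S⁻¹ = [-74535050/543390003; -36392704/543390003; -15075424/41799231]
step 2: x' = x̄ + K·y = [-1954222862/543390003, -7869723889/543390003, 195161357/41799231]
step 2: P' = (I − K·H)·P̄ = [17066769448/543390003 40545355541/543390003 -1304228221/41799231; 40545355541/543390003 116543115355/543390003 -3114674345/41799231; -1304228221/41799231 -3114674345/41799231 1326841357/41799231]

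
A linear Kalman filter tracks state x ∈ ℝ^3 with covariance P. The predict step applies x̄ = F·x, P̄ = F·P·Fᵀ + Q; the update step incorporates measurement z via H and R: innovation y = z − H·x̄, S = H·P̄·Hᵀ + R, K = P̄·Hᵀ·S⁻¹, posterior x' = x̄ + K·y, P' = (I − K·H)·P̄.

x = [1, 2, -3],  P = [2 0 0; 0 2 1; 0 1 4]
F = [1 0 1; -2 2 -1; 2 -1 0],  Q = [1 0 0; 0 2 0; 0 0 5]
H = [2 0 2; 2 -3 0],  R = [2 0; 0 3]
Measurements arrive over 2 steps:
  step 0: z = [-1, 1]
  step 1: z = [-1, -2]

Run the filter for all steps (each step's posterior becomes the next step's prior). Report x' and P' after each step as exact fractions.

step 0: x̄ = F·x = [-2, 5, 0]
step 0: P̄ = F·P·Fᵀ + Q = [7 -6 3; -6 18 -11; 3 -11 15]
step 0: y = z − H·x̄ = [3, 20]
step 0: S = H·P̄·Hᵀ + R = [114 142; 142 265]
step 0: K = P̄·Hᵀ·S⁻¹ = [378/5023 404/5023; 181/5023 -1348/5023; 2001/5023 -333/5023]
step 0: x' = x̄ + K·y = [-832/5023, -1302/5023, -657/5023]
step 0: P' = (I − K·H)·P̄ = [14673/5023 9378/5023 -14295/5023; 9378/5023 7600/5023 -9197/5023; -14295/5023 -9197/5023 16296/5023]
step 1: x̄ = F·x = [-1489/5023, -283/5023, -362/5023]
step 1: P̄ = F·P·Fᵀ + Q = [7402/5023 -2395/5023 575/5023; -2395/5023 20018/5023 1769/5023; 575/5023 1769/5023 53895/5023]
step 1: y = z − H·x̄ = [-1321/5023, -7917/5023]
step 1: S = H·P̄·Hᵀ + R = [259834/5023 35664/5023; 35664/5023 253579/5023]
step 1: K = P̄·Hᵀ·S⁻¹ = [2823/55931 4453/55931; 198598/6432065 -1672708/6432065; 2764598/6432065 -494263/6432065]
step 1: x' = x̄ + K·y = [-24341/55931, 2221821/6432065, -411579/6432065]
step 1: P' = (I − K·H)·P̄ = [53961/55931 31521/55931 -51138/55931; 31521/55931 4089318/6432065 -3426317/6432065; -51138/55931 -3426317/6432065 8645468/6432065]

step 0: x' = [-832/5023, -1302/5023, -657/5023], P' = [14673/5023 9378/5023 -14295/5023; 9378/5023 7600/5023 -9197/5023; -14295/5023 -9197/5023 16296/5023]
step 1: x' = [-24341/55931, 2221821/6432065, -411579/6432065], P' = [53961/55931 31521/55931 -51138/55931; 31521/55931 4089318/6432065 -3426317/6432065; -51138/55931 -3426317/6432065 8645468/6432065]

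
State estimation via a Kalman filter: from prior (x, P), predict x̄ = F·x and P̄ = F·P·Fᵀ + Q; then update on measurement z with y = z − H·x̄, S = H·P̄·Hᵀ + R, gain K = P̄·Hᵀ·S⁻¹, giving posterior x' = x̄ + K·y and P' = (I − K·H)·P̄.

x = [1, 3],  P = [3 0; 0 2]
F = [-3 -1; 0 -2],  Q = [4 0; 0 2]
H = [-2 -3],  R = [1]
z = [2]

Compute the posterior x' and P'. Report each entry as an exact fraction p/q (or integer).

x̄ = F·x = [-6, -6]
P̄ = F·P·Fᵀ + Q = [33 4; 4 10]
y = z − H·x̄ = [-28]
S = H·P̄·Hᵀ + R = [271]
K = P̄·Hᵀ·S⁻¹ = [-78/271; -38/271]
x' = x̄ + K·y = [558/271, -562/271]
P' = (I − K·H)·P̄ = [2859/271 -1880/271; -1880/271 1266/271]

x' = [558/271, -562/271]
P' = [2859/271 -1880/271; -1880/271 1266/271]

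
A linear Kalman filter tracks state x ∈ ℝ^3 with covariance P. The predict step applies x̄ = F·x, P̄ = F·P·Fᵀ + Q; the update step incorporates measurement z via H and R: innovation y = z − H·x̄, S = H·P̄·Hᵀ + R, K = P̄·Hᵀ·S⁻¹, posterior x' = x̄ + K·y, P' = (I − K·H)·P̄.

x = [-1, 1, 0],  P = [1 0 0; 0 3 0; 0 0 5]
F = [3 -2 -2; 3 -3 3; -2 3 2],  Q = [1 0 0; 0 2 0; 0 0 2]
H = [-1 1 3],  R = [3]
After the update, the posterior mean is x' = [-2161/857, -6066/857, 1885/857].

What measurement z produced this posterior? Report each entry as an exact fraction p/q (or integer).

z = [2]

x̄ = F·x = [-5, -6, 5]
P̄ = F·P·Fᵀ + Q = [42 -3 -44; -3 83 -3; -44 -3 53]
S = H·P̄·Hᵀ + R = [857]
K = P̄·Hᵀ·S⁻¹ = [-177/857; 77/857; 200/857]
x' − x̄ = [2124/857, -924/857, -2400/857] = K·y
y = (KᵀK)⁻¹·Kᵀ·(x' − x̄) = [-12]
z = y + H·x̄ = [-12] + [14] = [2]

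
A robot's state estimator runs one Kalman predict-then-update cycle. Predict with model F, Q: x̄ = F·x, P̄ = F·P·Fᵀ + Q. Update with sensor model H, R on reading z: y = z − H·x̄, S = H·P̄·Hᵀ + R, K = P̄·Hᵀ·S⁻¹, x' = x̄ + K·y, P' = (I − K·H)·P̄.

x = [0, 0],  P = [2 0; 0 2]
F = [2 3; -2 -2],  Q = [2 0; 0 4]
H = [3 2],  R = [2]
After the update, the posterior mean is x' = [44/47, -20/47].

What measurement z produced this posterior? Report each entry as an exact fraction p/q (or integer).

z = [2]

x̄ = F·x = [0, 0]
P̄ = F·P·Fᵀ + Q = [28 -20; -20 20]
S = H·P̄·Hᵀ + R = [94]
K = P̄·Hᵀ·S⁻¹ = [22/47; -10/47]
x' − x̄ = [44/47, -20/47] = K·y
y = (KᵀK)⁻¹·Kᵀ·(x' − x̄) = [2]
z = y + H·x̄ = [2] + [0] = [2]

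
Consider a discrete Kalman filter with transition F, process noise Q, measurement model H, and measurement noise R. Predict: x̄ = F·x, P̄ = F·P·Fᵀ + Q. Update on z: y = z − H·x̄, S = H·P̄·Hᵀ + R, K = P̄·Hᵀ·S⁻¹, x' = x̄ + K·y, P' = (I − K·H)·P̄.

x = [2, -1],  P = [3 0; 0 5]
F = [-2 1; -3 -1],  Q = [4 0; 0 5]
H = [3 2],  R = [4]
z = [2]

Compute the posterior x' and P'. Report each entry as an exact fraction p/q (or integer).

x' = [-82/497, 566/497]
P' = [2516/497 -3596/497; -3596/497 5620/497]

x̄ = F·x = [-5, -5]
P̄ = F·P·Fᵀ + Q = [21 13; 13 37]
y = z − H·x̄ = [27]
S = H·P̄·Hᵀ + R = [497]
K = P̄·Hᵀ·S⁻¹ = [89/497; 113/497]
x' = x̄ + K·y = [-82/497, 566/497]
P' = (I − K·H)·P̄ = [2516/497 -3596/497; -3596/497 5620/497]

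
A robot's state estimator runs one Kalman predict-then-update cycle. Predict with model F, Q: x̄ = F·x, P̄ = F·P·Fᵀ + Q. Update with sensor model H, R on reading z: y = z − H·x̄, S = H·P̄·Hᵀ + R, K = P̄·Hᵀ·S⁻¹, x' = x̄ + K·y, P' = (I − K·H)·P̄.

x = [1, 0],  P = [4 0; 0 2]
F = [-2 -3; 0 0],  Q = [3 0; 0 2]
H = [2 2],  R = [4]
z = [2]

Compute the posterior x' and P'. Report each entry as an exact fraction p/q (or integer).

x̄ = F·x = [-2, 0]
P̄ = F·P·Fᵀ + Q = [37 0; 0 2]
y = z − H·x̄ = [6]
S = H·P̄·Hᵀ + R = [160]
K = P̄·Hᵀ·S⁻¹ = [37/80; 1/40]
x' = x̄ + K·y = [31/40, 3/20]
P' = (I − K·H)·P̄ = [111/40 -37/20; -37/20 19/10]

x' = [31/40, 3/20]
P' = [111/40 -37/20; -37/20 19/10]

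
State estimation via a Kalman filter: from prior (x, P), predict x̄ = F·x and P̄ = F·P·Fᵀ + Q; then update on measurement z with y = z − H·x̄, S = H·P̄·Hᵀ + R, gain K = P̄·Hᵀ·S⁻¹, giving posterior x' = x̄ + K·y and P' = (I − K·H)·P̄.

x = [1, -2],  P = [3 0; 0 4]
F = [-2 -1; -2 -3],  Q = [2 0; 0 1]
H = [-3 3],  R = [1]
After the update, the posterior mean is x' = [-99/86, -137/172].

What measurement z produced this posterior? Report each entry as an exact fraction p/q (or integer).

z = [1]

x̄ = F·x = [0, 4]
P̄ = F·P·Fᵀ + Q = [18 24; 24 49]
S = H·P̄·Hᵀ + R = [172]
K = P̄·Hᵀ·S⁻¹ = [9/86; 75/172]
x' − x̄ = [-99/86, -825/172] = K·y
y = (KᵀK)⁻¹·Kᵀ·(x' − x̄) = [-11]
z = y + H·x̄ = [-11] + [12] = [1]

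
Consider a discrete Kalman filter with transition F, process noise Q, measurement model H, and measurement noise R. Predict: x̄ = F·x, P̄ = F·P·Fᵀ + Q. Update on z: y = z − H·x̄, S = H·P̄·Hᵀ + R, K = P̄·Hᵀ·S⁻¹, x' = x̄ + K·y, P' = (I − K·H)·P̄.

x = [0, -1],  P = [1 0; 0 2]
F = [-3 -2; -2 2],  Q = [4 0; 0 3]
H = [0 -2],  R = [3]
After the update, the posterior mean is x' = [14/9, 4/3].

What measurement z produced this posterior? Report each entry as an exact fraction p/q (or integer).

x̄ = F·x = [2, -2]
P̄ = F·P·Fᵀ + Q = [21 -2; -2 15]
S = H·P̄·Hᵀ + R = [63]
K = P̄·Hᵀ·S⁻¹ = [4/63; -10/21]
x' − x̄ = [-4/9, 10/3] = K·y
y = (KᵀK)⁻¹·Kᵀ·(x' − x̄) = [-7]
z = y + H·x̄ = [-7] + [4] = [-3]

z = [-3]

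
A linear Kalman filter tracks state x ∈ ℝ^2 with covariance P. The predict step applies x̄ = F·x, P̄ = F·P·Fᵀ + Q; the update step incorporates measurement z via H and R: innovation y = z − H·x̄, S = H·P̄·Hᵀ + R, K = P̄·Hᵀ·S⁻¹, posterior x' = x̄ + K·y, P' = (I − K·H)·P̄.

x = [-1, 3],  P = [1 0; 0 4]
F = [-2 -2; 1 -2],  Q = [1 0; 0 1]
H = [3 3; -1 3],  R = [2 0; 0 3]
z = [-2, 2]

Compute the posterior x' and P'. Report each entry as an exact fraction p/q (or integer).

x̄ = F·x = [-4, -7]
P̄ = F·P·Fᵀ + Q = [21 14; 14 18]
y = z − H·x̄ = [31, 19]
S = H·P̄·Hᵀ + R = [605 183; 183 102]
K = P̄·Hᵀ·S⁻¹ = [2289/9407 -2170/9407; 824/9407 6632/28221]
x' = x̄ + K·y = [-7899/9407, 5093/28221]
P' = (I − K·H)·P̄ = [2772/9407 -1246/9407; -1246/9407 5386/28221]

x' = [-7899/9407, 5093/28221]
P' = [2772/9407 -1246/9407; -1246/9407 5386/28221]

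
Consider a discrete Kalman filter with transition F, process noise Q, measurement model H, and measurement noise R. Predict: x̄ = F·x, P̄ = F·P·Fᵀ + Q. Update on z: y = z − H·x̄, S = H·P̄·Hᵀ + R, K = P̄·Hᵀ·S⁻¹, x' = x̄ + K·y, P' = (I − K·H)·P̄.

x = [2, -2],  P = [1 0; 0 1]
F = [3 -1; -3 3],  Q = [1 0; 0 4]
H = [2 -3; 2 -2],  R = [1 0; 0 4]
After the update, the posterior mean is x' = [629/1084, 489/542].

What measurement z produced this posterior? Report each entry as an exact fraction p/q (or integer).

x̄ = F·x = [8, -12]
P̄ = F·P·Fᵀ + Q = [11 -12; -12 22]
S = H·P̄·Hᵀ + R = [387 296; 296 232]
K = P̄·Hᵀ·S⁻¹ = [-20/271 317/1084; -94/271 81/542]
x' − x̄ = [-8043/1084, 6993/542] = K·y
y = (KᵀK)⁻¹·Kᵀ·(x' − x̄) = [-54, -39]
z = y + H·x̄ = [-54, -39] + [52, 40] = [-2, 1]

z = [-2, 1]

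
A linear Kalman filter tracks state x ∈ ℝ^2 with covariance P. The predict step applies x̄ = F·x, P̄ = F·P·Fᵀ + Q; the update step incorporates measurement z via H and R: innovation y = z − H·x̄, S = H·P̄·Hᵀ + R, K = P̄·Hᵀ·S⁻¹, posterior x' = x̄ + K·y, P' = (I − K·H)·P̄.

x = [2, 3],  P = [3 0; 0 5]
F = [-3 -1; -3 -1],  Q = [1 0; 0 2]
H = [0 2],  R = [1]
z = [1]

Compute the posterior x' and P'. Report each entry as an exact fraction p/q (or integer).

x̄ = F·x = [-9, -9]
P̄ = F·P·Fᵀ + Q = [33 32; 32 34]
y = z − H·x̄ = [19]
S = H·P̄·Hᵀ + R = [137]
K = P̄·Hᵀ·S⁻¹ = [64/137; 68/137]
x' = x̄ + K·y = [-17/137, 59/137]
P' = (I − K·H)·P̄ = [425/137 32/137; 32/137 34/137]

x' = [-17/137, 59/137]
P' = [425/137 32/137; 32/137 34/137]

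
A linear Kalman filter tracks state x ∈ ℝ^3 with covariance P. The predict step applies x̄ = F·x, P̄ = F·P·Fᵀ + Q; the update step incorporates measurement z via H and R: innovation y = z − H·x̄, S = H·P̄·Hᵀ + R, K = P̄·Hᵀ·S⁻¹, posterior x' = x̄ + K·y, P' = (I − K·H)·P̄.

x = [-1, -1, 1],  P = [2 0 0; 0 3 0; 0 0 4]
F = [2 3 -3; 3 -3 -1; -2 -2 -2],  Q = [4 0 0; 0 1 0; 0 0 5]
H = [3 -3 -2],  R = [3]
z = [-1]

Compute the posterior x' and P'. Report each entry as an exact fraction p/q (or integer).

x' = [-3296/769, -3013/769, -22/769]
P' = [29353/769 19946/769 13932/769; 19946/769 41931/1538 -1389/769; 13932/769 -1389/769 23079/769]

x̄ = F·x = [-8, -1, 2]
P̄ = F·P·Fᵀ + Q = [75 -3 -2; -3 50 14; -2 14 41]
y = z − H·x̄ = [24]
S = H·P̄·Hᵀ + R = [1538]
K = P̄·Hᵀ·S⁻¹ = [119/769; -187/1538; -65/769]
x' = x̄ + K·y = [-3296/769, -3013/769, -22/769]
P' = (I − K·H)·P̄ = [29353/769 19946/769 13932/769; 19946/769 41931/1538 -1389/769; 13932/769 -1389/769 23079/769]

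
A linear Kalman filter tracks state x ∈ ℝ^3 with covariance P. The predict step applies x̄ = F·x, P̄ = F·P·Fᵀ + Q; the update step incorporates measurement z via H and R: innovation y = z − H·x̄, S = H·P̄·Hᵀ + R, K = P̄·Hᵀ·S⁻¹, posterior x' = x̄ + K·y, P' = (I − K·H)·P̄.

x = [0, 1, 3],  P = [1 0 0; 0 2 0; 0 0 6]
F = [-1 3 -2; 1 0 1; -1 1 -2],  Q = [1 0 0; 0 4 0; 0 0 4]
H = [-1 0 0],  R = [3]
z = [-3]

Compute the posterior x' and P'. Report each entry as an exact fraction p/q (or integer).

x' = [123/47, 63/47, -49/47]
P' = [132/47 -39/47 93/47; -39/47 348/47 -208/47; 93/47 -208/47 496/47]

x̄ = F·x = [-3, 3, -5]
P̄ = F·P·Fᵀ + Q = [44 -13 31; -13 11 -13; 31 -13 31]
y = z − H·x̄ = [-6]
S = H·P̄·Hᵀ + R = [47]
K = P̄·Hᵀ·S⁻¹ = [-44/47; 13/47; -31/47]
x' = x̄ + K·y = [123/47, 63/47, -49/47]
P' = (I − K·H)·P̄ = [132/47 -39/47 93/47; -39/47 348/47 -208/47; 93/47 -208/47 496/47]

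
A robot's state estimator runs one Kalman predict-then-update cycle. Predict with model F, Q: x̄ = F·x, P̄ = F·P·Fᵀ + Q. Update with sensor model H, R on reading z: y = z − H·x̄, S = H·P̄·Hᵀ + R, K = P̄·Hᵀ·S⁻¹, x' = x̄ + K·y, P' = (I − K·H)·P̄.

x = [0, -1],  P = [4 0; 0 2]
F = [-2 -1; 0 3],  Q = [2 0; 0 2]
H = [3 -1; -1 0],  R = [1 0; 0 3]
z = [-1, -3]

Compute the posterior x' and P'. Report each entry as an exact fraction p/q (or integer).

x̄ = F·x = [1, -3]
P̄ = F·P·Fᵀ + Q = [20 -6; -6 20]
y = z − H·x̄ = [-7, -2]
S = H·P̄·Hᵀ + R = [237 -66; -66 23]
K = P̄·Hᵀ·S⁻¹ = [66/365 -128/365; -478/1095 -362/365]
x' = x̄ + K·y = [159/365, 2233/1095]
P' = (I − K·H)·P̄ = [384/365 1086/365; 1086/365 10252/1095]

x' = [159/365, 2233/1095]
P' = [384/365 1086/365; 1086/365 10252/1095]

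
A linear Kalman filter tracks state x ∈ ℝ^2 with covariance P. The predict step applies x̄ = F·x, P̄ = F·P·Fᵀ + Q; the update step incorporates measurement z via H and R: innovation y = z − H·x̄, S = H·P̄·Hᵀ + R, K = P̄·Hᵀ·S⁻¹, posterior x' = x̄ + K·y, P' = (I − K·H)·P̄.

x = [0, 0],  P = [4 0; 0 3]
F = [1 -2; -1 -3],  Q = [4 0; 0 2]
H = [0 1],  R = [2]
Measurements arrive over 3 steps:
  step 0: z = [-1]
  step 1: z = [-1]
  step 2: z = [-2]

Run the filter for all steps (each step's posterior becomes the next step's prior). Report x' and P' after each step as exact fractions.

step 0: x̄ = F·x = [0, 0]
step 0: P̄ = F·P·Fᵀ + Q = [20 14; 14 33]
step 0: y = z − H·x̄ = [-1]
step 0: S = H·P̄·Hᵀ + R = [35]
step 0: K = P̄·Hᵀ·S⁻¹ = [2/5; 33/35]
step 0: x' = x̄ + K·y = [-2/5, -33/35]
step 0: P' = (I − K·H)·P̄ = [72/5 4/5; 4/5 66/35]
step 1: x̄ = F·x = [52/35, 113/35]
step 1: P̄ = F·P·Fᵀ + Q = [796/35 -136/35; -136/35 1336/35]
step 1: y = z − H·x̄ = [-148/35]
step 1: S = H·P̄·Hᵀ + R = [1406/35]
step 1: K = P̄·Hᵀ·S⁻¹ = [-68/703; 668/703]
step 1: x' = x̄ + K·y = [36/19, -15/19]
step 1: P' = (I − K·H)·P̄ = [15724/703 -136/703; -136/703 1336/703]
step 2: x̄ = F·x = [66/19, 9/19]
step 2: P̄ = F·P·Fᵀ + Q = [24424/703 -7572/703; -7572/703 28338/703]
step 2: y = z − H·x̄ = [-47/19]
step 2: S = H·P̄·Hᵀ + R = [29744/703]
step 2: K = P̄·Hᵀ·S⁻¹ = [-1893/7436; 14169/14872]
step 2: x' = x̄ + K·y = [30513/7436, -28005/14872]
step 2: P' = (I − K·H)·P̄ = [59489/1859 -1893/3718; -1893/3718 14169/7436]

step 0: x' = [-2/5, -33/35], P' = [72/5 4/5; 4/5 66/35]
step 1: x' = [36/19, -15/19], P' = [15724/703 -136/703; -136/703 1336/703]
step 2: x' = [30513/7436, -28005/14872], P' = [59489/1859 -1893/3718; -1893/3718 14169/7436]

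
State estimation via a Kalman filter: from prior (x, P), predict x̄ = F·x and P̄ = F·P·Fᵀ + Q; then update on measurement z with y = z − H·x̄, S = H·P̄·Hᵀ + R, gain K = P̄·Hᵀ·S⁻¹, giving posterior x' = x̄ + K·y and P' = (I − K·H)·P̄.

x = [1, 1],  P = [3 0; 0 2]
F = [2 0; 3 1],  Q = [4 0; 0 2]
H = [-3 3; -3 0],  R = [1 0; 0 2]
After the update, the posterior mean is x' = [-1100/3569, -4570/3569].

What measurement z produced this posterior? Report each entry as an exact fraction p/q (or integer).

z = [-3, 1]

x̄ = F·x = [2, 4]
P̄ = F·P·Fᵀ + Q = [16 18; 18 31]
S = H·P̄·Hᵀ + R = [100 -18; -18 146]
K = P̄·Hᵀ·S⁻¹ = [3/3569 -1173/3569; 2361/7138 -2349/7138]
x' − x̄ = [-8238/3569, -18846/3569] = K·y
y = (KᵀK)⁻¹·Kᵀ·(x' − x̄) = [-9, 7]
z = y + H·x̄ = [-9, 7] + [6, -6] = [-3, 1]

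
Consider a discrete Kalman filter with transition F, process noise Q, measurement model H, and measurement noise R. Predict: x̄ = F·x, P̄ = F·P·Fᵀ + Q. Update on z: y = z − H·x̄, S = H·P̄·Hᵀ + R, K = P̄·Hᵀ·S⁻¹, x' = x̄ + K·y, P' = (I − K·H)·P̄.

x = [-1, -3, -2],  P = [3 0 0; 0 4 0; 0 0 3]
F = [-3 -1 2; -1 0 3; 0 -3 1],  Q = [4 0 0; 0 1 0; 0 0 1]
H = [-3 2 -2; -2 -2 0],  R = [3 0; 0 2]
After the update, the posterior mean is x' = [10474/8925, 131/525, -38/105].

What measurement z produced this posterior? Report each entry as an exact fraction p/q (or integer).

x̄ = F·x = [2, -5, 7]
P̄ = F·P·Fᵀ + Q = [47 27 18; 27 31 9; 18 9 40]
S = H·P̄·Hᵀ + R = [530 320; 320 530]
K = P̄·Hᵀ·S⁻¹ = [-1783/17850 -1954/8925; 103/1050 -146/525; -26/105 1/21]
x' − x̄ = [-7376/8925, 2756/525, -773/105] = K·y
y = (KᵀK)⁻¹·Kᵀ·(x' − x̄) = [28, -9]
z = y + H·x̄ = [28, -9] + [-30, 6] = [-2, -3]

z = [-2, -3]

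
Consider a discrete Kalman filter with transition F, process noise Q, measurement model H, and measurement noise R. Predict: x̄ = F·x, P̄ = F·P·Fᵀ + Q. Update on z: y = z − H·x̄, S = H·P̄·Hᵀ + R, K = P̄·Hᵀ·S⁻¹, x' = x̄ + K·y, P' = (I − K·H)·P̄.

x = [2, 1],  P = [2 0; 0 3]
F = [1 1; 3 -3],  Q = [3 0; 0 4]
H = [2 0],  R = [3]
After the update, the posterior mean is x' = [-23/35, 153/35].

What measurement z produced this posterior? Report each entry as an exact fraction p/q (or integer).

x̄ = F·x = [3, 3]
P̄ = F·P·Fᵀ + Q = [8 -3; -3 49]
S = H·P̄·Hᵀ + R = [35]
K = P̄·Hᵀ·S⁻¹ = [16/35; -6/35]
x' − x̄ = [-128/35, 48/35] = K·y
y = (KᵀK)⁻¹·Kᵀ·(x' − x̄) = [-8]
z = y + H·x̄ = [-8] + [6] = [-2]

z = [-2]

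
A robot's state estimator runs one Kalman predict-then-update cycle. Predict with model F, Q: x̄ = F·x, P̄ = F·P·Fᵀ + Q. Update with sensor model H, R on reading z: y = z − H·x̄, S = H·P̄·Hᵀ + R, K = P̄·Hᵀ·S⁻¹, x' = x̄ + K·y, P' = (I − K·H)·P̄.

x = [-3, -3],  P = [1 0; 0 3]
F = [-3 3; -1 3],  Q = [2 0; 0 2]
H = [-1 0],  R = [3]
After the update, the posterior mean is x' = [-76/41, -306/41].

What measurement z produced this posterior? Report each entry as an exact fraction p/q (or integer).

x̄ = F·x = [0, -6]
P̄ = F·P·Fᵀ + Q = [38 30; 30 30]
S = H·P̄·Hᵀ + R = [41]
K = P̄·Hᵀ·S⁻¹ = [-38/41; -30/41]
x' − x̄ = [-76/41, -60/41] = K·y
y = (KᵀK)⁻¹·Kᵀ·(x' − x̄) = [2]
z = y + H·x̄ = [2] + [0] = [2]

z = [2]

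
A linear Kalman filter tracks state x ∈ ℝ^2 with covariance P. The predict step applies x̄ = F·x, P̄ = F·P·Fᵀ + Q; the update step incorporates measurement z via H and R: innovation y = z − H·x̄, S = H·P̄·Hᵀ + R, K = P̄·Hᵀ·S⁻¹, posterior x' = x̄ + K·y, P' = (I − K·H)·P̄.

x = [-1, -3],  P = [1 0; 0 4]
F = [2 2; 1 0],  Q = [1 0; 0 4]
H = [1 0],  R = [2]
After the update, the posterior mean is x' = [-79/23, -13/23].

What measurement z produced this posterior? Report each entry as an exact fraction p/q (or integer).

x̄ = F·x = [-8, -1]
P̄ = F·P·Fᵀ + Q = [21 2; 2 5]
S = H·P̄·Hᵀ + R = [23]
K = P̄·Hᵀ·S⁻¹ = [21/23; 2/23]
x' − x̄ = [105/23, 10/23] = K·y
y = (KᵀK)⁻¹·Kᵀ·(x' − x̄) = [5]
z = y + H·x̄ = [5] + [-8] = [-3]

z = [-3]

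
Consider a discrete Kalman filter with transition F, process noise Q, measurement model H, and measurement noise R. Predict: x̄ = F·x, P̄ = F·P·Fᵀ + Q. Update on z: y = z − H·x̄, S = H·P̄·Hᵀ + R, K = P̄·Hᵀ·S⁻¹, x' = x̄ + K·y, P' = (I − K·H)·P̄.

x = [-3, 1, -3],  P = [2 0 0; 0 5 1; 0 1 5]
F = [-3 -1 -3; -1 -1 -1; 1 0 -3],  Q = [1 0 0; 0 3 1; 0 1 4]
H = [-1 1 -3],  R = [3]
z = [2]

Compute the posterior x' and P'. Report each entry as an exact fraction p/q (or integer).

x' = [1369/161, 293/161, -458/161]
P' = [19059/644 2094/161 -1695/322; 2094/161 1713/161 -111/161; -1695/322 -111/161 290/161]

x̄ = F·x = [17, 5, 6]
P̄ = F·P·Fᵀ + Q = [75 30 42; 30 17 17; 42 17 51]
y = z − H·x̄ = [32]
S = H·P̄·Hᵀ + R = [644]
K = P̄·Hᵀ·S⁻¹ = [-171/644; -16/161; -89/322]
x' = x̄ + K·y = [1369/161, 293/161, -458/161]
P' = (I − K·H)·P̄ = [19059/644 2094/161 -1695/322; 2094/161 1713/161 -111/161; -1695/322 -111/161 290/161]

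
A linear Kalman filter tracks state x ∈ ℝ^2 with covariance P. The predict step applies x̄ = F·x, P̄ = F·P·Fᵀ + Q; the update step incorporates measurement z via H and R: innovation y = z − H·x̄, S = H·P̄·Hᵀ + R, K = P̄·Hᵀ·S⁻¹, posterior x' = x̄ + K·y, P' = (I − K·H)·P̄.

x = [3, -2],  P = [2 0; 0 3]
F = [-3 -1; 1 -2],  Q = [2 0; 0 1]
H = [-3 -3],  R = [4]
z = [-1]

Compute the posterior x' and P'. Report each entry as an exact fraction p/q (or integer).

x' = [-2353/346, 2467/346]
P' = [3197/346 -3105/346; -3105/346 3165/346]

x̄ = F·x = [-7, 7]
P̄ = F·P·Fᵀ + Q = [23 0; 0 15]
y = z − H·x̄ = [-1]
S = H·P̄·Hᵀ + R = [346]
K = P̄·Hᵀ·S⁻¹ = [-69/346; -45/346]
x' = x̄ + K·y = [-2353/346, 2467/346]
P' = (I − K·H)·P̄ = [3197/346 -3105/346; -3105/346 3165/346]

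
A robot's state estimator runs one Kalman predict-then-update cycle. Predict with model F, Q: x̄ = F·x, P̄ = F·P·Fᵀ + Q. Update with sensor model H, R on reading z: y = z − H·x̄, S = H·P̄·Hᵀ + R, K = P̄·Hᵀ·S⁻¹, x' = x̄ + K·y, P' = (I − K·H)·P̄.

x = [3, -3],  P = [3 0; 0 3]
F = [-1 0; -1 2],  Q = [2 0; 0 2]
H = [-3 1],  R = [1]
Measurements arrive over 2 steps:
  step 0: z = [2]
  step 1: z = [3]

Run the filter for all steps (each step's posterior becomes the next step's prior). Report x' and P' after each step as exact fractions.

step 0: x' = [-53/15, -389/45], P' = [9/5 77/15; 77/15 701/45]
step 1: x' = [-3535/5921, 5927/5921], P' = [4739/5921 13323/5921; 13323/5921 43163/5921]

step 0: x̄ = F·x = [-3, -9]
step 0: P̄ = F·P·Fᵀ + Q = [5 3; 3 17]
step 0: y = z − H·x̄ = [2]
step 0: S = H·P̄·Hᵀ + R = [45]
step 0: K = P̄·Hᵀ·S⁻¹ = [-4/15; 8/45]
step 0: x' = x̄ + K·y = [-53/15, -389/45]
step 0: P' = (I − K·H)·P̄ = [9/5 77/15; 77/15 701/45]
step 1: x̄ = F·x = [53/15, -619/45]
step 1: P̄ = F·P·Fᵀ + Q = [19/5 -127/15; -127/15 2051/45]
step 1: y = z − H·x̄ = [1231/45]
step 1: S = H·P̄·Hᵀ + R = [5921/45]
step 1: K = P̄·Hᵀ·S⁻¹ = [-894/5921; 3194/5921]
step 1: x' = x̄ + K·y = [-3535/5921, 5927/5921]
step 1: P' = (I − K·H)·P̄ = [4739/5921 13323/5921; 13323/5921 43163/5921]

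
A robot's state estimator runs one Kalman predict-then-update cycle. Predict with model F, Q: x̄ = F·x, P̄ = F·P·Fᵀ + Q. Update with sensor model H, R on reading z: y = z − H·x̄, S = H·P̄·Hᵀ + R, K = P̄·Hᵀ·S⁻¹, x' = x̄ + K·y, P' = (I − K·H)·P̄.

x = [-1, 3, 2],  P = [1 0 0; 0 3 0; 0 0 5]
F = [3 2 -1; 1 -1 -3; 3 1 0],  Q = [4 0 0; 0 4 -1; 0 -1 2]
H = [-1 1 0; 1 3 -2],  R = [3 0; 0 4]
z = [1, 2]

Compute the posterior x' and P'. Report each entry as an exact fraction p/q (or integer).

x' = [-23329/17873, -13991/17873, -49968/17873]
P' = [86802/17873 40092/17873 94143/17873; 40092/17873 41682/17873 72351/17873; 94143/17873 72351/17873 153198/17873]

x̄ = F·x = [1, -10, 0]
P̄ = F·P·Fᵀ + Q = [30 12 15; 12 53 -1; 15 -1 14]
y = z − H·x̄ = [12, 31]
S = H·P̄·Hᵀ + R = [62 137; 137 591]
K = P̄·Hᵀ·S⁻¹ = [-15570/17873 4698/17873; 530/17873 5109/17873; -7264/17873 1200/17873]
x' = x̄ + K·y = [-23329/17873, -13991/17873, -49968/17873]
P' = (I − K·H)·P̄ = [86802/17873 40092/17873 94143/17873; 40092/17873 41682/17873 72351/17873; 94143/17873 72351/17873 153198/17873]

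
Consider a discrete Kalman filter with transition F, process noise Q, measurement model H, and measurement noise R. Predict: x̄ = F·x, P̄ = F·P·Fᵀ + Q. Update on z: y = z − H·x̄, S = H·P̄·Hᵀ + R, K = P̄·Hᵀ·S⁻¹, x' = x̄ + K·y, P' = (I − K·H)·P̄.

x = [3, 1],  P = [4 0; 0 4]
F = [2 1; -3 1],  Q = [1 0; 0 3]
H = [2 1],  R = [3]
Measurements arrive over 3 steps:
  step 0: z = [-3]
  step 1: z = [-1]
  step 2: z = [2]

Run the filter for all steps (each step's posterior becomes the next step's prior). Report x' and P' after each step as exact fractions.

step 0: x̄ = F·x = [7, -8]
step 0: P̄ = F·P·Fᵀ + Q = [21 -20; -20 43]
step 0: y = z − H·x̄ = [-9]
step 0: S = H·P̄·Hᵀ + R = [50]
step 0: K = P̄·Hᵀ·S⁻¹ = [11/25; 3/50]
step 0: x' = x̄ + K·y = [76/25, -427/50]
step 0: P' = (I − K·H)·P̄ = [283/25 -533/25; -533/25 2141/50]
step 1: x̄ = F·x = [-123/50, -883/50]
step 1: P̄ = F·P·Fᵀ + Q = [191/50 -189/50; -189/50 13781/50]
step 1: y = z − H·x̄ = [1079/50]
step 1: S = H·P̄·Hᵀ + R = [13939/50]
step 1: K = P̄·Hᵀ·S⁻¹ = [193/13939; 13403/13939]
step 1: x' = x̄ + K·y = [-30125/13939, 43074/13939]
step 1: P' = (I − K·H)·P̄ = [52502/13939 -104425/13939; -104425/13939 249059/13939]
step 2: x̄ = F·x = [-17176/13939, 133449/13939]
step 2: P̄ = F·P·Fᵀ + Q = [55306/13939 38472/13939; 38472/13939 1389944/13939]
step 2: y = z − H·x̄ = [-71219/13939]
step 2: S = H·P̄·Hᵀ + R = [1806873/13939]
step 2: K = P̄·Hᵀ·S⁻¹ = [149084/1806873; 1466888/1806873]
step 2: x' = x̄ + K·y = [-2988196/1806873, 9803795/1806873]
step 2: P' = (I − K·H)·P̄ = [5574638/1806873 -10702024/1806873; -10702024/1806873 25804712/1806873]

step 0: x' = [76/25, -427/50], P' = [283/25 -533/25; -533/25 2141/50]
step 1: x' = [-30125/13939, 43074/13939], P' = [52502/13939 -104425/13939; -104425/13939 249059/13939]
step 2: x' = [-2988196/1806873, 9803795/1806873], P' = [5574638/1806873 -10702024/1806873; -10702024/1806873 25804712/1806873]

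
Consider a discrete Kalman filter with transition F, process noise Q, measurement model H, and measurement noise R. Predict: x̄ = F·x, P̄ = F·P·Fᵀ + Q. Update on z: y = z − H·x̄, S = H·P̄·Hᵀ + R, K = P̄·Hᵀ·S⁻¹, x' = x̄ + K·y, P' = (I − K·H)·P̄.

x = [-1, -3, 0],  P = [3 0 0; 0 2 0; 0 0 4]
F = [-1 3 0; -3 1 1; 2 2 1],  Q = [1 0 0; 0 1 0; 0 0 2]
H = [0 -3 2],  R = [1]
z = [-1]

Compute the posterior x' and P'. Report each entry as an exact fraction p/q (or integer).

x' = [-527/59, -610/177, -1006/177]
P' = [1177/59 1313/177 1964/177; 1313/177 3170/531 4694/531; 1964/177 4694/531 7082/531]

x̄ = F·x = [-8, 0, -8]
P̄ = F·P·Fᵀ + Q = [22 15 6; 15 34 -10; 6 -10 26]
y = z − H·x̄ = [15]
S = H·P̄·Hᵀ + R = [531]
K = P̄·Hᵀ·S⁻¹ = [-11/177; -122/531; 82/531]
x' = x̄ + K·y = [-527/59, -610/177, -1006/177]
P' = (I − K·H)·P̄ = [1177/59 1313/177 1964/177; 1313/177 3170/531 4694/531; 1964/177 4694/531 7082/531]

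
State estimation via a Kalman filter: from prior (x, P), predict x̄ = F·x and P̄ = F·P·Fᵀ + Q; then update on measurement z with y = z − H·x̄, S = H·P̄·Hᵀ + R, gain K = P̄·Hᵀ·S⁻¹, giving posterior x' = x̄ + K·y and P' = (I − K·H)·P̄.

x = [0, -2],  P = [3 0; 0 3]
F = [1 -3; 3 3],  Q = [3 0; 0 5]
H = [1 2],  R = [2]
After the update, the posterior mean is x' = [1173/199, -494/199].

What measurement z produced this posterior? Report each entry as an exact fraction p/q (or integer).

x̄ = F·x = [6, -6]
P̄ = F·P·Fᵀ + Q = [33 -18; -18 59]
S = H·P̄·Hᵀ + R = [199]
K = P̄·Hᵀ·S⁻¹ = [-3/199; 100/199]
x' − x̄ = [-21/199, 700/199] = K·y
y = (KᵀK)⁻¹·Kᵀ·(x' − x̄) = [7]
z = y + H·x̄ = [7] + [-6] = [1]

z = [1]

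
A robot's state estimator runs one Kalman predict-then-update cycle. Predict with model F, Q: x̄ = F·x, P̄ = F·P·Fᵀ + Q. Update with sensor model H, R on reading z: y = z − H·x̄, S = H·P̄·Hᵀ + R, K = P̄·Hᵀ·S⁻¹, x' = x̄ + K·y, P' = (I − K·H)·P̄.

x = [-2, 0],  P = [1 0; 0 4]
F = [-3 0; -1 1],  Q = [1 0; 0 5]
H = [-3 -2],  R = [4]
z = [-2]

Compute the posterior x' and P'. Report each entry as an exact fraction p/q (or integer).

x' = [30/17, -24/17]
P' = [202/85 -267/85; -267/85 859/170]

x̄ = F·x = [6, 2]
P̄ = F·P·Fᵀ + Q = [10 3; 3 10]
y = z − H·x̄ = [20]
S = H·P̄·Hᵀ + R = [170]
K = P̄·Hᵀ·S⁻¹ = [-18/85; -29/170]
x' = x̄ + K·y = [30/17, -24/17]
P' = (I − K·H)·P̄ = [202/85 -267/85; -267/85 859/170]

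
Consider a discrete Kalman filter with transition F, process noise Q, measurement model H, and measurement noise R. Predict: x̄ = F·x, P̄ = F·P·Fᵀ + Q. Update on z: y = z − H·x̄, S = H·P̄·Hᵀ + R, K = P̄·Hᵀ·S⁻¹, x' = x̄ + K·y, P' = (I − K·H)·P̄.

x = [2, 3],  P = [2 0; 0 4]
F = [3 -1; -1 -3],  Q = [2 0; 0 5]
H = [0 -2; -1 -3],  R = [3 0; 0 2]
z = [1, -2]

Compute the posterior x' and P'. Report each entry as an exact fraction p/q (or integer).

x' = [23553/5675, -4021/5675]
P' = [35004/5675 -8928/5675; -8928/5675 3246/5675]

x̄ = F·x = [3, -11]
P̄ = F·P·Fᵀ + Q = [24 6; 6 43]
y = z − H·x̄ = [-21, -32]
S = H·P̄·Hᵀ + R = [175 270; 270 449]
K = P̄·Hᵀ·S⁻¹ = [5952/5675 -822/1135; -2164/5675 -81/1135]
x' = x̄ + K·y = [23553/5675, -4021/5675]
P' = (I − K·H)·P̄ = [35004/5675 -8928/5675; -8928/5675 3246/5675]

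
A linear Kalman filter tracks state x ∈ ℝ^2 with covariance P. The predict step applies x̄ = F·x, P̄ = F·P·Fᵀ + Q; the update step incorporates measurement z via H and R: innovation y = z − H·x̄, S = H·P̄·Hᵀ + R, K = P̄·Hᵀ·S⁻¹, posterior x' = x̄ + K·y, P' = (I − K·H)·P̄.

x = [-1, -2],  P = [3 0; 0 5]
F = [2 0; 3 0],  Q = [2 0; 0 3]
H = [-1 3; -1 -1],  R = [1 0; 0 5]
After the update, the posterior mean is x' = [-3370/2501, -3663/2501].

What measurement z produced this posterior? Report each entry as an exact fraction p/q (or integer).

z = [-3, 3]

x̄ = F·x = [-2, -3]
P̄ = F·P·Fᵀ + Q = [14 18; 18 30]
S = H·P̄·Hᵀ + R = [177 -112; -112 85]
K = P̄·Hᵀ·S⁻¹ = [-184/2501 -1184/2501; 744/2501 -432/2501]
x' − x̄ = [1632/2501, 3840/2501] = K·y
y = (KᵀK)⁻¹·Kᵀ·(x' − x̄) = [4, -2]
z = y + H·x̄ = [4, -2] + [-7, 5] = [-3, 3]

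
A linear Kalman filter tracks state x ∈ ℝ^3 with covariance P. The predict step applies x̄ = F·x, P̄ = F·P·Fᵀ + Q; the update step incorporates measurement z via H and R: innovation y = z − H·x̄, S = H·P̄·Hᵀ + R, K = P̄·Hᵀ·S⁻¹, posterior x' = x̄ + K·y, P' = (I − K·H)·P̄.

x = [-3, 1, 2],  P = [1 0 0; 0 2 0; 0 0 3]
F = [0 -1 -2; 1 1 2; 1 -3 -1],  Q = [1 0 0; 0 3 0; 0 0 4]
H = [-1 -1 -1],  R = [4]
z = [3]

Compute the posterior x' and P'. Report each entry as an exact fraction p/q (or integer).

x̄ = F·x = [-5, 2, -8]
P̄ = F·P·Fᵀ + Q = [15 -14 12; -14 18 -11; 12 -11 26]
y = z − H·x̄ = [-8]
S = H·P̄·Hᵀ + R = [37]
K = P̄·Hᵀ·S⁻¹ = [-13/37; 7/37; -27/37]
x' = x̄ + K·y = [-81/37, 18/37, -80/37]
P' = (I − K·H)·P̄ = [386/37 -427/37 93/37; -427/37 617/37 -218/37; 93/37 -218/37 233/37]

x' = [-81/37, 18/37, -80/37]
P' = [386/37 -427/37 93/37; -427/37 617/37 -218/37; 93/37 -218/37 233/37]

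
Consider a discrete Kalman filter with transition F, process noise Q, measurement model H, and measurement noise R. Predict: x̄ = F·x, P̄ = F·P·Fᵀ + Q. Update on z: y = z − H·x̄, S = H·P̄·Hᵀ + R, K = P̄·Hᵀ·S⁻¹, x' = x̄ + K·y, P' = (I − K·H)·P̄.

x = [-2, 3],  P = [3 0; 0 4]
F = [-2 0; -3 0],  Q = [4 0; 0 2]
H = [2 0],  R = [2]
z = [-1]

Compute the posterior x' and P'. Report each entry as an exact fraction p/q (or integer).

x̄ = F·x = [4, 6]
P̄ = F·P·Fᵀ + Q = [16 18; 18 29]
y = z − H·x̄ = [-9]
S = H·P̄·Hᵀ + R = [66]
K = P̄·Hᵀ·S⁻¹ = [16/33; 6/11]
x' = x̄ + K·y = [-4/11, 12/11]
P' = (I − K·H)·P̄ = [16/33 6/11; 6/11 103/11]

x' = [-4/11, 12/11]
P' = [16/33 6/11; 6/11 103/11]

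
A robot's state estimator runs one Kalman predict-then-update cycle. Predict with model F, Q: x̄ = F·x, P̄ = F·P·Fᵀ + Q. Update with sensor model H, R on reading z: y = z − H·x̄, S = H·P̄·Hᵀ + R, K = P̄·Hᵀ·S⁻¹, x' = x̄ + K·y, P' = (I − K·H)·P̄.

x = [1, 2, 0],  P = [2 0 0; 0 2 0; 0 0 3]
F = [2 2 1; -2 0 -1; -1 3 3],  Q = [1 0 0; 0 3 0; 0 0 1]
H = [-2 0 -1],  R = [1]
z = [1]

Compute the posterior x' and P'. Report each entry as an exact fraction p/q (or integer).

x̄ = F·x = [6, -2, 5]
P̄ = F·P·Fᵀ + Q = [20 -11 17; -11 14 -5; 17 -5 48]
y = z − H·x̄ = [18]
S = H·P̄·Hᵀ + R = [197]
K = P̄·Hᵀ·S⁻¹ = [-57/197; 27/197; -82/197]
x' = x̄ + K·y = [156/197, 92/197, -491/197]
P' = (I − K·H)·P̄ = [691/197 -628/197 -1325/197; -628/197 2029/197 1229/197; -1325/197 1229/197 2732/197]

x' = [156/197, 92/197, -491/197]
P' = [691/197 -628/197 -1325/197; -628/197 2029/197 1229/197; -1325/197 1229/197 2732/197]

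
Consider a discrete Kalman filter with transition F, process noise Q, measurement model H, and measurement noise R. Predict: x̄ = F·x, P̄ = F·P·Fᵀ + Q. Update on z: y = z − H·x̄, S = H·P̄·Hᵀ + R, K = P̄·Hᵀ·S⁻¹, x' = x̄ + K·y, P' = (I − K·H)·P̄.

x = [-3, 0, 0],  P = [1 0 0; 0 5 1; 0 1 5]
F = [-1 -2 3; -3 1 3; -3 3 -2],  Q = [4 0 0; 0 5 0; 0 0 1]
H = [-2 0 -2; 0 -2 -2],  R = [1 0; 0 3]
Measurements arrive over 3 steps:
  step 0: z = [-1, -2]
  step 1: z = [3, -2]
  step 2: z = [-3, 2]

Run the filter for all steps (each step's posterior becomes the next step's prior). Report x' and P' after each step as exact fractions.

step 0: x' = [-78479/23819, -69881/23819, 92893/23819], P' = [690938/23819 668525/23819 -681356/23819; 668525/23819 669166/23819 -664597/23819; -681356/23819 -664597/23819 677593/23819]
step 1: x' = [-8152390626/3216194989, -338364791/3216194989, 3395609778/3216194989], P' = [39036174785/3216194989 36172109273/3216194989 -37519807034/3216194989; 36172109273/3216194989 36362885544/3216194989 -35426370339/3216194989; -37519807034/3216194989 -35426370339/3216194989 36800298939/3216194989]
step 2: x' = [-474459545897384/181415532729491, -838987754009369/181415532729491, 729502831189581/181415532729491], P' = [2065768478489236/181415532729491 1911497408994832/181415532729491 -1983361752633223/181415532729491; 1911497408994832/181415532729491 1929126989788443/181415532729491 -1872394534631772/181415532729491; -1983361752633223/181415532729491 -1872394534631772/181415532729491 1945832726406912/181415532729491]

step 0: x̄ = F·x = [3, 9, 9]
step 0: P̄ = F·P·Fᵀ + Q = [58 35 -44; 35 70 1; -44 1 63]
step 0: y = z − H·x̄ = [23, 34]
step 0: S = H·P̄·Hᵀ + R = [133 220; 220 543]
step 0: K = P̄·Hᵀ·S⁻¹ = [-19164/23819 8554/23819; -7856/23819 -3046/23819; 7526/23819 -8664/23819]
step 0: x' = x̄ + K·y = [-78479/23819, -69881/23819, 92893/23819]
step 0: P' = (I − K·H)·P̄ = [690938/23819 668525/23819 -681356/23819; 668525/23819 669166/23819 -664597/23819; -681356/23819 -664597/23819 677593/23819]
step 1: x̄ = F·x = [496920/23819, 444235/23819, -159992/23819]
step 1: P̄ = F·P·Fᵀ + Q = [24298615/23819 20345507/23819 -7872434/23819; 20345507/23819 17370716/23819 -6470029/23819; -7872434/23819 -6470029/23819 2740569/23819]
step 1: y = z − H·x̄ = [745313/23819, 520848/23819]
step 1: S = H·P̄·Hᵀ + R = [45201083/23819 34974452/23819; 34974452/23819 28756365/23819]
step 1: K = P̄·Hᵀ·S⁻¹ = [-3032735502/3216194989 898465174/3216194989; -1491477868/3216194989 -624343470/3216194989; 1439016190/3216194989 -915952400/3216194989]
step 1: x' = x̄ + K·y = [-8152390626/3216194989, -338364791/3216194989, 3395609778/3216194989]
step 1: P' = (I − K·H)·P̄ = [39036174785/3216194989 36172109273/3216194989 -37519807034/3216194989; 36172109273/3216194989 36362885544/3216194989 -35426370339/3216194989; -37519807034/3216194989 -35426370339/3216194989 36800298939/3216194989]
step 2: x̄ = F·x = [19015949542/3216194989, 4900805203/459456427, 16650857949/3216194989]
step 2: P̄ = F·P·Fᵀ + Q = [1323478910732/3216194989 158994683644/459456427 -411258419893/3216194989; 158994683644/459456427 140105396135/459456427 -47125435212/459456427; -411258419893/3216194989 -47125435212/459456427 152789726452/3216194989]
step 2: y = z − H·x̄ = [8812147145/459456427, 108345378718/3216194989]
step 2: S = H·P̄·Hᵀ + R = [374031912083/459456427 299780597476/459456427; 299780597476/459456427 1904734210683/3216194989]
step 2: K = P̄·Hᵀ·S⁻¹ = [-164813451712026/181415532729491 47909562425594/181415532729491; -78205748726120/181415532729491 -37821636771114/181415532729491; 75058052452622/181415532729491 -48958794516760/181415532729491]
step 2: x' = x̄ + K·y = [-474459545897384/181415532729491, -838987754009369/181415532729491, 729502831189581/181415532729491]
step 2: P' = (I − K·H)·P̄ = [2065768478489236/181415532729491 1911497408994832/181415532729491 -1983361752633223/181415532729491; 1911497408994832/181415532729491 1929126989788443/181415532729491 -1872394534631772/181415532729491; -1983361752633223/181415532729491 -1872394534631772/181415532729491 1945832726406912/181415532729491]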